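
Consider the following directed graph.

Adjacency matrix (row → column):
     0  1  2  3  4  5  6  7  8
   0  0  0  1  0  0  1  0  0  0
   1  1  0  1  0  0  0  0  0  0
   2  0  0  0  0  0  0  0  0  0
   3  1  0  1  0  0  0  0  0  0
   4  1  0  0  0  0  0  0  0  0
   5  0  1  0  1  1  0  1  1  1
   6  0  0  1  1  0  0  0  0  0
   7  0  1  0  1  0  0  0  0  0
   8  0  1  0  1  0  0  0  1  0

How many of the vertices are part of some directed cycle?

8

A vertex is on a directed cycle iff it belongs to a strongly connected component of size ≥ 2 (or has a self-loop).
The vertices on cycles are {0, 1, 3, 4, 5, 6, 7, 8} — 8 in total.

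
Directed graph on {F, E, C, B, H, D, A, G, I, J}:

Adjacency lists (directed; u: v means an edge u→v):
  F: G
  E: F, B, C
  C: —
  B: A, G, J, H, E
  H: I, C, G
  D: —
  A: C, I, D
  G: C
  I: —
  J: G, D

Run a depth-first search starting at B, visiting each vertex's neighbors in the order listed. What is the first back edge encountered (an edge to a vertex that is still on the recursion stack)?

DFS from B (visiting each vertex's neighbors in the order listed); mark gray on enter, black on exit:
B gray
  A gray
    C gray
    C black
    I gray
    I black
    D gray
    D black
  A black
  G gray
    G→C: C black — skip
  G black
  J gray
    J→G: G black — skip
    J→D: D black — skip
  J black
  H gray
    H→I: I black — skip
    H→C: C black — skip
    H→G: G black — skip
  H black
  E gray
    F gray
      F→G: G black — skip
    F black
    E→B: B is gray → back edge
First back edge: E → B.

E->B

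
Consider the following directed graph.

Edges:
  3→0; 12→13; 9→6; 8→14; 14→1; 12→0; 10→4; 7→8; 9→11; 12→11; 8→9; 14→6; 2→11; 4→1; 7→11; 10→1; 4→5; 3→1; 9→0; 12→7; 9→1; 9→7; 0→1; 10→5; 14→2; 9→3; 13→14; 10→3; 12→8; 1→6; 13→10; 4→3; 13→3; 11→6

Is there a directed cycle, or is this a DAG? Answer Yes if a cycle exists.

Yes

DFS with white/gray/black marking, starting from 7:
7 gray
  8 gray
    14 gray
      2 gray
        11 gray
          6 gray
          6 black
        11 black
      2 black
      14→6: 6 black — skip
      1 gray
        1→6: 6 black — skip
      1 black
    14 black
    9 gray
      9→11: 11 black — skip
      9→7: 7 is gray → back edge
Back edge found, so a cycle exists: 7 → 8 → 9 → 7.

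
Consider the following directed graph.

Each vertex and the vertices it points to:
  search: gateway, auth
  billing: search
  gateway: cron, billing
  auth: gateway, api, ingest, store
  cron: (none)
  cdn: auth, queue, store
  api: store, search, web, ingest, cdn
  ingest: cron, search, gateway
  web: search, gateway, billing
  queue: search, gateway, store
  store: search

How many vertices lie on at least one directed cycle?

10

A vertex is on a directed cycle iff it belongs to a strongly connected component of size ≥ 2 (or has a self-loop).
The vertices on cycles are {api, cdn, web, auth, queue, store, ingest, search, billing, gateway} — 10 in total.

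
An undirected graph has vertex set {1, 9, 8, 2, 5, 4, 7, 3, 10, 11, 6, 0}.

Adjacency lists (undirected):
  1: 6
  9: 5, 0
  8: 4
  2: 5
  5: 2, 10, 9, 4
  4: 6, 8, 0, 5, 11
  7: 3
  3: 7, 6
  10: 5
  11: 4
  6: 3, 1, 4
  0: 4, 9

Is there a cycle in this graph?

DFS, tracking each vertex's parent; an edge to a visited non-parent vertex closes a cycle.
Start from 5:
visit 5 (parent –)
  visit 2 (parent 5)
    2–5: parent, skip
  visit 10 (parent 5)
    10–5: parent, skip
  visit 9 (parent 5)
    9–5: parent, skip
    visit 0 (parent 9)
      visit 4 (parent 0)
        visit 6 (parent 4)
          visit 3 (parent 6)
            visit 7 (parent 3)
              7–3: parent, skip
            3–6: parent, skip
          visit 1 (parent 6)
            1–6: parent, skip
          6–4: parent, skip
        visit 8 (parent 4)
          8–4: parent, skip
        4–0: parent, skip
        4–5: 5 visited and ≠ parent → cycle
Cycle: 5 – 9 – 0 – 4 – 5.

Yes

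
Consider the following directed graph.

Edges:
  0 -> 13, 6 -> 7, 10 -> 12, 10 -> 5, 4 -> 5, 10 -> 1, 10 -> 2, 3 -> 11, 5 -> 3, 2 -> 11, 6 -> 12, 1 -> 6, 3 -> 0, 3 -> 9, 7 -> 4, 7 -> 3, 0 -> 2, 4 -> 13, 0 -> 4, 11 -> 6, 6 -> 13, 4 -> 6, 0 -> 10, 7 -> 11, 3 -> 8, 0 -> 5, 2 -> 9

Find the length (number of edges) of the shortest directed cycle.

3

For each vertex v, BFS finds the shortest path from v back to v.
The shortest such closed walk is 6 → 7 → 4 → 6, length 3.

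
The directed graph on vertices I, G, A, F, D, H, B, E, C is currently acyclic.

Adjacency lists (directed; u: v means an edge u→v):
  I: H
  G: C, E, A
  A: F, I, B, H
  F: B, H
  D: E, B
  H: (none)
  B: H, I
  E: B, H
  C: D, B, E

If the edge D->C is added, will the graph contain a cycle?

Yes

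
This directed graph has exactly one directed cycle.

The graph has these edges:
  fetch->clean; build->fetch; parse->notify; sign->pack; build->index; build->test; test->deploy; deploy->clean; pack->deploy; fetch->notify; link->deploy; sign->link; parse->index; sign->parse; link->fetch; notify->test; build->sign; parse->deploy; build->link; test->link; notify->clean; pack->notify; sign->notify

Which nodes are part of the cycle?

DFS with gray/black marking from test:
test gray
  link gray
    fetch gray
      notify gray
        notify→test: test is gray → back edge
Back edge closes the cycle test → link → fetch → notify → test; its vertices are {link, test, fetch, notify}.

link, test, fetch, notify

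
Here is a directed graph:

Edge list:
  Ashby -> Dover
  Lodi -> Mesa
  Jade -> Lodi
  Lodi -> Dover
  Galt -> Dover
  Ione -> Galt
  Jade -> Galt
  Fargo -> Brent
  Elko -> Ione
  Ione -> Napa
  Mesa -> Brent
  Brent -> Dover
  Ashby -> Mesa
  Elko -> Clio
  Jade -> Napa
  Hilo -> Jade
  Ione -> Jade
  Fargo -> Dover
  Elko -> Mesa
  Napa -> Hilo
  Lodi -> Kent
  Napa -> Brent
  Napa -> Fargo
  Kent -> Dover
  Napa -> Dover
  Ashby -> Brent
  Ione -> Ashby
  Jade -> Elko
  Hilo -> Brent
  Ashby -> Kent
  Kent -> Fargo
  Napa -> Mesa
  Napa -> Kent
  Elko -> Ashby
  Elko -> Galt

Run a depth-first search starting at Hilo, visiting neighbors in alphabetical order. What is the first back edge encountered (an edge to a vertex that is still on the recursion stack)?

Ione→Jade

DFS from Hilo (visiting neighbors in alphabetical order); mark gray on enter, black on exit:
Hilo gray
  Brent gray
    Dover gray
    Dover black
  Brent black
  Jade gray
    Elko gray
      Ashby gray
        Ashby→Brent: Brent black — skip
        Ashby→Dover: Dover black — skip
        Kent gray
          Kent→Dover: Dover black — skip
          Fargo gray
            Fargo→Brent: Brent black — skip
            Fargo→Dover: Dover black — skip
          Fargo black
        Kent black
        Mesa gray
          Mesa→Brent: Brent black — skip
        Mesa black
      Ashby black
      Clio gray
      Clio black
      Galt gray
        Galt→Dover: Dover black — skip
      Galt black
      Ione gray
        Ione→Ashby: Ashby black — skip
        Ione→Galt: Galt black — skip
        Ione→Jade: Jade is gray → back edge
First back edge: Ione → Jade.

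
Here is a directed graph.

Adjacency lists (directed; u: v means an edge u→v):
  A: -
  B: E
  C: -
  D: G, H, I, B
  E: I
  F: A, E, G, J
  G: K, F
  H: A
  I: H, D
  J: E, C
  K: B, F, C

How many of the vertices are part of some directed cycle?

A vertex is on a directed cycle iff it belongs to a strongly connected component of size ≥ 2 (or has a self-loop).
The vertices on cycles are {B, D, E, F, G, I, J, K} — 8 in total.

8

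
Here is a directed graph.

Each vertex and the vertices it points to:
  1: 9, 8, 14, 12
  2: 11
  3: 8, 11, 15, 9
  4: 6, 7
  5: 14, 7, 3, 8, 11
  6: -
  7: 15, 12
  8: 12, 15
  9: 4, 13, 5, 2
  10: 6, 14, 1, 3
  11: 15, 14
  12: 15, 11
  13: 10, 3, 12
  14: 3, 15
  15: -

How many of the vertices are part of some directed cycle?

13

A vertex is on a directed cycle iff it belongs to a strongly connected component of size ≥ 2 (or has a self-loop).
The vertices on cycles are {1, 2, 3, 4, 5, 7, 8, 9, 10, 11, 12, 13, 14} — 13 in total.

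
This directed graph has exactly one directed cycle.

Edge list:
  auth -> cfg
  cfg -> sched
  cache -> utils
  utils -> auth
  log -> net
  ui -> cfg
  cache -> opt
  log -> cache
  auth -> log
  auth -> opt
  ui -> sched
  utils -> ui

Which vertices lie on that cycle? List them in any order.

log, auth, cache, utils

DFS with gray/black marking from log:
log gray
  cache gray
    opt gray
    opt black
    utils gray
      auth gray
        auth→log: log is gray → back edge
Back edge closes the cycle log → cache → utils → auth → log; its vertices are {log, auth, cache, utils}.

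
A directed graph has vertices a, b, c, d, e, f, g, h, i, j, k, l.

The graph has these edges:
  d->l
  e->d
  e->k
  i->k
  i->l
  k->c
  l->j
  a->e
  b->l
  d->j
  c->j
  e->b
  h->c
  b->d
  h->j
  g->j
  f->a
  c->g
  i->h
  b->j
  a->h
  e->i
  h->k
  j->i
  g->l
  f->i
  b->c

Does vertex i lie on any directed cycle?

i is on a cycle iff i can reach itself via ≥1 edge.
i → h → j → i — yes.

Yes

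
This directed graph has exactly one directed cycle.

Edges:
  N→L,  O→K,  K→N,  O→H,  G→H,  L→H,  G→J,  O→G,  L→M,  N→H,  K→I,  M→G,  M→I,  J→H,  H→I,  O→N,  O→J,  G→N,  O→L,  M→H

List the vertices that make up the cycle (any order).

G, L, M, N

DFS with gray/black marking from L:
L gray
  H gray
    I gray
    I black
  H black
  M gray
    M→H: H black — skip
    G gray
      N gray
        N→H: H black — skip
        N→L: L is gray → back edge
Back edge closes the cycle L → M → G → N → L; its vertices are {G, L, M, N}.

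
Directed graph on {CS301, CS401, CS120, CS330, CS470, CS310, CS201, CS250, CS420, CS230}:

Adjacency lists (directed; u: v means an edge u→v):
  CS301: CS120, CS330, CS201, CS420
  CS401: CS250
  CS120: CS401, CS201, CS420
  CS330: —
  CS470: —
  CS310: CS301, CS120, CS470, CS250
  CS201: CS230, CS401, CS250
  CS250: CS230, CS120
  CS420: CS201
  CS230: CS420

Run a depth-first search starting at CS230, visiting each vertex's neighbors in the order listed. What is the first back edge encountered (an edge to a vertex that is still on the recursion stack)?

DFS from CS230 (visiting each vertex's neighbors in the order listed); mark gray on enter, black on exit:
CS230 gray
  CS420 gray
    CS201 gray
      CS201→CS230: CS230 is gray → back edge
First back edge: CS201 → CS230.

CS201->CS230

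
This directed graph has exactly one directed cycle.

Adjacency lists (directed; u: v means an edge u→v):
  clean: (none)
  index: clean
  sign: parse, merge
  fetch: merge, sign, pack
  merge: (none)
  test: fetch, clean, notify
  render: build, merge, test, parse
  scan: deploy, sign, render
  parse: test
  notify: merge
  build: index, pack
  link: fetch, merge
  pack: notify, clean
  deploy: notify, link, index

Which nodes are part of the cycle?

sign, test, fetch, parse

DFS with gray/black marking from test:
test gray
  fetch gray
    merge gray
    merge black
    sign gray
      parse gray
        parse→test: test is gray → back edge
Back edge closes the cycle test → fetch → sign → parse → test; its vertices are {sign, test, fetch, parse}.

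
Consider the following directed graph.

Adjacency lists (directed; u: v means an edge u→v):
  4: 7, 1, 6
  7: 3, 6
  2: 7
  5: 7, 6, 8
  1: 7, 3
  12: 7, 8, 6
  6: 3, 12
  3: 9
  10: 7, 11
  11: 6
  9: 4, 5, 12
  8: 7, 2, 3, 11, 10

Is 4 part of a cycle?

Yes

4 is on a cycle iff 4 can reach itself via ≥1 edge.
4 → 7 → 3 → 9 → 4 — yes.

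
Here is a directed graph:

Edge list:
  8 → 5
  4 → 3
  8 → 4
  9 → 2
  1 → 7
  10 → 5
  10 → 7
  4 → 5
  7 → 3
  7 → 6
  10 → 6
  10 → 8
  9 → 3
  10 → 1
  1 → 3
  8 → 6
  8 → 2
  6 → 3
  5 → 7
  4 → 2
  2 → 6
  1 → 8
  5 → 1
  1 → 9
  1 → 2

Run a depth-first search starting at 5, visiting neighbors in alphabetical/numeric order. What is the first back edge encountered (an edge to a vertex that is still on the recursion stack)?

4→5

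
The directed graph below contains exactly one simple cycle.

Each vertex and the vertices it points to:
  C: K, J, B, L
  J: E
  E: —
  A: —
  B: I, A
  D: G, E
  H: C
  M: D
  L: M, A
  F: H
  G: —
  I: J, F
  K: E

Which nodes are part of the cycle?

B, C, F, H, I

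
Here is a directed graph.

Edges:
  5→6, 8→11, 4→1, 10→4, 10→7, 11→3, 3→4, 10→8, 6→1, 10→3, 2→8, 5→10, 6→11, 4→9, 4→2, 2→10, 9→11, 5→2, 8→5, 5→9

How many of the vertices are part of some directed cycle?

9

A vertex is on a directed cycle iff it belongs to a strongly connected component of size ≥ 2 (or has a self-loop).
The vertices on cycles are {2, 3, 4, 5, 6, 8, 9, 10, 11} — 9 in total.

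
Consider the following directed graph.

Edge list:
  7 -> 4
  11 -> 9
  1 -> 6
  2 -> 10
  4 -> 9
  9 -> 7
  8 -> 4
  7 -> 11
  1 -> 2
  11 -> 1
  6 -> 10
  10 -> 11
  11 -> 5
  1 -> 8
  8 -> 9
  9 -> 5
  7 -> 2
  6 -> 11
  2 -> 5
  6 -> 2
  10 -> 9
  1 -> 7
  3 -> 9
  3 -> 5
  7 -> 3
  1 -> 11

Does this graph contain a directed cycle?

DFS with white/gray/black marking, starting from 2:
2 gray
  10 gray
    9 gray
      5 gray
      5 black
      7 gray
        4 gray
          4→9: 9 is gray → back edge
Back edge found, so a cycle exists: 9 → 7 → 4 → 9.

Yes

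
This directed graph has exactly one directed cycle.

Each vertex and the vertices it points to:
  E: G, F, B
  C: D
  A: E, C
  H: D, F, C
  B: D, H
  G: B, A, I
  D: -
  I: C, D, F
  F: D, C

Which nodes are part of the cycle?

A, E, G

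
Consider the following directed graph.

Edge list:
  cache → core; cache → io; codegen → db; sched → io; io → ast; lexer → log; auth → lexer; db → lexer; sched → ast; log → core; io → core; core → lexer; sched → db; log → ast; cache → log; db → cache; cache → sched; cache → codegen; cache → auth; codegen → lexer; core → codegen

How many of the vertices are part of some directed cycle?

A vertex is on a directed cycle iff it belongs to a strongly connected component of size ≥ 2 (or has a self-loop).
The vertices on cycles are {db, io, log, auth, core, cache, lexer, sched, codegen} — 9 in total.

9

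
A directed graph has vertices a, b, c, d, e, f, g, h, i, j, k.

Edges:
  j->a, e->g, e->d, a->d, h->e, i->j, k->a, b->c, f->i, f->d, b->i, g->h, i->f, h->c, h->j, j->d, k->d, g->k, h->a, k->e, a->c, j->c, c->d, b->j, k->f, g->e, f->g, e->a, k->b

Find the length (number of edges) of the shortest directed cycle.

2

For each vertex v, BFS finds the shortest path from v back to v.
The shortest such closed walk is g → e → g, length 2.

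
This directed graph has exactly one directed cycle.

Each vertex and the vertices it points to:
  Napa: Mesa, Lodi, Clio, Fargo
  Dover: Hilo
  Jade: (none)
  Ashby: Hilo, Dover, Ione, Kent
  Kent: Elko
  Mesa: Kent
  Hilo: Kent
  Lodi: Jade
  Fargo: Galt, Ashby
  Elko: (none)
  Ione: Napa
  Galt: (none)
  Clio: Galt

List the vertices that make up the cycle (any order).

DFS with gray/black marking from Ione:
Ione gray
  Napa gray
    Mesa gray
      Kent gray
        Elko gray
        Elko black
      Kent black
    Mesa black
    Lodi gray
      Jade gray
      Jade black
    Lodi black
    Clio gray
      Galt gray
      Galt black
    Clio black
    Fargo gray
      Fargo→Galt: Galt black — skip
      Ashby gray
        Hilo gray
          Hilo→Kent: Kent black — skip
        Hilo black
        Dover gray
          Dover→Hilo: Hilo black — skip
        Dover black
        Ashby→Ione: Ione is gray → back edge
Back edge closes the cycle Ione → Napa → Fargo → Ashby → Ione; its vertices are {Ione, Napa, Ashby, Fargo}.

Ione, Napa, Ashby, Fargo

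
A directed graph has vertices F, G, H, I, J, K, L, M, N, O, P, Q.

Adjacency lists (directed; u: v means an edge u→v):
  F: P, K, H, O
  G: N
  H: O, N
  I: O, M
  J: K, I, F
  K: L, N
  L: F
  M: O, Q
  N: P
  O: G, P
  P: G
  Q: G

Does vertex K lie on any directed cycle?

Yes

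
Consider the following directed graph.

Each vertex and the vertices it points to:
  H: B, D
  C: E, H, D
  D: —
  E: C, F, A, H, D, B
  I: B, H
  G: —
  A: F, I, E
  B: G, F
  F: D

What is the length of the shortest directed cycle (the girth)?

For each vertex v, BFS finds the shortest path from v back to v.
The shortest such closed walk is A → E → A, length 2.

2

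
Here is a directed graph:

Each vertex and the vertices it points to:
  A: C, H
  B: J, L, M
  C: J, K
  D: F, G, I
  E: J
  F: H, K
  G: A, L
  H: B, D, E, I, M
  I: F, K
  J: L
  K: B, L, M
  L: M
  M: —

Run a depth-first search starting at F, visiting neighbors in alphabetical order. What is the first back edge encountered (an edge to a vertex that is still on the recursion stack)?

DFS from F (visiting neighbors in alphabetical order); mark gray on enter, black on exit:
F gray
  H gray
    B gray
      J gray
        L gray
          M gray
          M black
        L black
      J black
      B→L: L black — skip
      B→M: M black — skip
    B black
    D gray
      D→F: F is gray → back edge
First back edge: D → F.

D->F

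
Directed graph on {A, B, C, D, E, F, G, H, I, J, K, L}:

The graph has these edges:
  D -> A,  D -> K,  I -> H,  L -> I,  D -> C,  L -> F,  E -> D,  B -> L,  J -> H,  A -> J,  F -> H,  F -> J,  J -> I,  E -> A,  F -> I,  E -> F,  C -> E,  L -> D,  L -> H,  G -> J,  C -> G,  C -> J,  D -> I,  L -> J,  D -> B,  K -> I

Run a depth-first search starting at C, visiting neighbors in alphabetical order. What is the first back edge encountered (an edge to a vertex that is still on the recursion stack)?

DFS from C (visiting neighbors in alphabetical order); mark gray on enter, black on exit:
C gray
  E gray
    A gray
      J gray
        H gray
        H black
        I gray
          I→H: H black — skip
        I black
      J black
    A black
    D gray
      D→A: A black — skip
      B gray
        L gray
          L→D: D is gray → back edge
First back edge: L → D.

L→D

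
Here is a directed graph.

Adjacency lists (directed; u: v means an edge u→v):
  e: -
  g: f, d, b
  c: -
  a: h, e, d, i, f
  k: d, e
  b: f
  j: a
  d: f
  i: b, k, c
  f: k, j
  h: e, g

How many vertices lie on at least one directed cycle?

9

A vertex is on a directed cycle iff it belongs to a strongly connected component of size ≥ 2 (or has a self-loop).
The vertices on cycles are {a, b, d, f, g, h, i, j, k} — 9 in total.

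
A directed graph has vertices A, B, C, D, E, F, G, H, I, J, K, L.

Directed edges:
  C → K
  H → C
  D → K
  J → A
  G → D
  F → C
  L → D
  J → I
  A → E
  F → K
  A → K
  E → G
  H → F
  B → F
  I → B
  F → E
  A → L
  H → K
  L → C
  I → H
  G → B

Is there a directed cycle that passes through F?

F is on a cycle iff F can reach itself via ≥1 edge.
F → E → G → B → F — yes.

Yes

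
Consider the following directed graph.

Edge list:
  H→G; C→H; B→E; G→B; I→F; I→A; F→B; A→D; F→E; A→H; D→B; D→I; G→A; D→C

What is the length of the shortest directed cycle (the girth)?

For each vertex v, BFS finds the shortest path from v back to v.
The shortest such closed walk is A → H → G → A, length 3.

3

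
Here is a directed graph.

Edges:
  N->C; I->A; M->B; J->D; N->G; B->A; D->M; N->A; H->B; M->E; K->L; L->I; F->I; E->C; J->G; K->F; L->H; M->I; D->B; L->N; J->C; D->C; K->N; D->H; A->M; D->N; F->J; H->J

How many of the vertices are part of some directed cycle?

7

A vertex is on a directed cycle iff it belongs to a strongly connected component of size ≥ 2 (or has a self-loop).
The vertices on cycles are {A, B, D, H, I, J, M} — 7 in total.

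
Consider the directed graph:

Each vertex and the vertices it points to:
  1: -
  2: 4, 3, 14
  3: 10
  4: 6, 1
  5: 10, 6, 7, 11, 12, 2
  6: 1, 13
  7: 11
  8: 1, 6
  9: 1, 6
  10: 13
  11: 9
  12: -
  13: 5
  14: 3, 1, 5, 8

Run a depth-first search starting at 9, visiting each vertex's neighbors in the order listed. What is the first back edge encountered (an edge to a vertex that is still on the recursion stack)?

10→13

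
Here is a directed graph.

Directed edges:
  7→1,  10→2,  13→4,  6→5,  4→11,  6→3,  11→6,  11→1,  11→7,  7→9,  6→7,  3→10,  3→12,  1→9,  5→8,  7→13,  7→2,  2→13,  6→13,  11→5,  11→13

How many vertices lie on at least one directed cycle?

8

A vertex is on a directed cycle iff it belongs to a strongly connected component of size ≥ 2 (or has a self-loop).
The vertices on cycles are {2, 3, 4, 6, 7, 10, 11, 13} — 8 in total.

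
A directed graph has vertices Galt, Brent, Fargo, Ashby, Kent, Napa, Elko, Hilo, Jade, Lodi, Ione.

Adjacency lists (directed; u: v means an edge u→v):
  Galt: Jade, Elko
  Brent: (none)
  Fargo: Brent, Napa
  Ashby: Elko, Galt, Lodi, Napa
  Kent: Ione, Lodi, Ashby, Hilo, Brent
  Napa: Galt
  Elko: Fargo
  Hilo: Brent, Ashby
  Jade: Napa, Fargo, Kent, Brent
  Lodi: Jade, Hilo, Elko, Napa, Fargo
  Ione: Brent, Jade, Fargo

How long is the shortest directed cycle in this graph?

3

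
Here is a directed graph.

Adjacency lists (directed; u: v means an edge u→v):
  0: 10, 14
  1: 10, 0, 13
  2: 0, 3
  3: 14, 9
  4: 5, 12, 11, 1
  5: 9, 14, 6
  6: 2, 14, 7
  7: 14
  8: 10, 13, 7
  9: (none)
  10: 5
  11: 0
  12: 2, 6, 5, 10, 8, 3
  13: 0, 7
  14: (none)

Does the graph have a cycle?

Yes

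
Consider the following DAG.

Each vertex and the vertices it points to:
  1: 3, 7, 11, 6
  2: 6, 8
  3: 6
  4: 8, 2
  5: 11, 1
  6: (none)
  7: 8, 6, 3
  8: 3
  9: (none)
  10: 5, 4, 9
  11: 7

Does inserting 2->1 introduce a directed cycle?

Adding 2→1 creates a cycle iff 1 can already reach 2.
Explore from 1: no path reaches 2. The graph stays acyclic.

No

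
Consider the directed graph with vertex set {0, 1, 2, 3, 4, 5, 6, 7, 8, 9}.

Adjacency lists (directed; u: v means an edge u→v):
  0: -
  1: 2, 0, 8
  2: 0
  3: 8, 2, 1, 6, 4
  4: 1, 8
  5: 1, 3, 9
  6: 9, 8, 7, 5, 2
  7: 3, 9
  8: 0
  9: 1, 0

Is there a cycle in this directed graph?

DFS with white/gray/black marking, starting from 8:
8 gray
  0 gray
  0 black
8 black
1 gray
  2 gray
    2→0: 0 black — skip
  2 black
  1→0: 0 black — skip
  1→8: 8 black — skip
1 black
3 gray
  3→8: 8 black — skip
  3→2: 2 black — skip
  3→1: 1 black — skip
  6 gray
    9 gray
      9→1: 1 black — skip
      9→0: 0 black — skip
    9 black
    6→8: 8 black — skip
    7 gray
      7→3: 3 is gray → back edge
Back edge found, so a cycle exists: 3 → 6 → 7 → 3.

Yes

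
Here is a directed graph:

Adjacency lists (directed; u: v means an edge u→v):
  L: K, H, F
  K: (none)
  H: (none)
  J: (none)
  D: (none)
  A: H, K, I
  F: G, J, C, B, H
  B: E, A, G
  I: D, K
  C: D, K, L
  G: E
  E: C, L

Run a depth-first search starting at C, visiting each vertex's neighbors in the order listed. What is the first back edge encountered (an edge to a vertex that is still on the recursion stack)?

E→C

DFS from C (visiting each vertex's neighbors in the order listed); mark gray on enter, black on exit:
C gray
  D gray
  D black
  K gray
  K black
  L gray
    L→K: K black — skip
    H gray
    H black
    F gray
      G gray
        E gray
          E→C: C is gray → back edge
First back edge: E → C.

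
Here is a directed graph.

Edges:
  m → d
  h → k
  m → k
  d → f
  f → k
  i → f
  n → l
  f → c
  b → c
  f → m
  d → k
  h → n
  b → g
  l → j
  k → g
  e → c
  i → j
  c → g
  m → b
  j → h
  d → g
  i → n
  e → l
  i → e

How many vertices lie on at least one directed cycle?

7

A vertex is on a directed cycle iff it belongs to a strongly connected component of size ≥ 2 (or has a self-loop).
The vertices on cycles are {d, f, h, j, l, m, n} — 7 in total.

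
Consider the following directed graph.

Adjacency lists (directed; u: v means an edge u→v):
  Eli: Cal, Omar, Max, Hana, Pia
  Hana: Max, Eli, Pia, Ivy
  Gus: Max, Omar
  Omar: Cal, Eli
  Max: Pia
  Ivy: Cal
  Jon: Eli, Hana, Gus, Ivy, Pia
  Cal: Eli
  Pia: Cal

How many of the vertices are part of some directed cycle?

7

A vertex is on a directed cycle iff it belongs to a strongly connected component of size ≥ 2 (or has a self-loop).
The vertices on cycles are {Cal, Eli, Ivy, Max, Pia, Hana, Omar} — 7 in total.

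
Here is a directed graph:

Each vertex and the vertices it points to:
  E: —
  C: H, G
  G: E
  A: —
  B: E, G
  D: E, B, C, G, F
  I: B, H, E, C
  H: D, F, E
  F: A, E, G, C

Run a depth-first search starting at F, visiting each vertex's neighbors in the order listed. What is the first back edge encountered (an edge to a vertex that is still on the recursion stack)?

DFS from F (visiting each vertex's neighbors in the order listed); mark gray on enter, black on exit:
F gray
  A gray
  A black
  E gray
  E black
  G gray
    G→E: E black — skip
  G black
  C gray
    H gray
      D gray
        D→E: E black — skip
        B gray
          B→E: E black — skip
          B→G: G black — skip
        B black
        D→C: C is gray → back edge
First back edge: D → C.

D→C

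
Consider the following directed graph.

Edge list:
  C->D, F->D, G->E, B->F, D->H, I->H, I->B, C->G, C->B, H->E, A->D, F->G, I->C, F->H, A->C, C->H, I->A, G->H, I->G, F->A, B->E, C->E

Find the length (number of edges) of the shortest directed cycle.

For each vertex v, BFS finds the shortest path from v back to v.
The shortest such closed walk is B → F → A → C → B, length 4.

4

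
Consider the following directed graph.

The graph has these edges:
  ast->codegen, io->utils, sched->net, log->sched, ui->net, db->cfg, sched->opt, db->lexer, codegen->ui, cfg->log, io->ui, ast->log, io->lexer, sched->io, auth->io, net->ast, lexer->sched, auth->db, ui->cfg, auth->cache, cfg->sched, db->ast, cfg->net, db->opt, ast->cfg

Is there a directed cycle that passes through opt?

No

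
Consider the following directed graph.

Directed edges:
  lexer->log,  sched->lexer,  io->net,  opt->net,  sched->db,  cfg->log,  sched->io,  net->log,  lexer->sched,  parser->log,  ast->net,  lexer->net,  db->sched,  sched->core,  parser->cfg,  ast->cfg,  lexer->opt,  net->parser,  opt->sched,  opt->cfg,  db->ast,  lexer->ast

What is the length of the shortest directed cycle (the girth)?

For each vertex v, BFS finds the shortest path from v back to v.
The shortest such closed walk is db → sched → db, length 2.

2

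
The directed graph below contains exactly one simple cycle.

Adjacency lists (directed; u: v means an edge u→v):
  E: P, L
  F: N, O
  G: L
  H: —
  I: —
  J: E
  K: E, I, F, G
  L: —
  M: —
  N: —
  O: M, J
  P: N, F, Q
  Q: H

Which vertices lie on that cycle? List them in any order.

E, F, J, O, P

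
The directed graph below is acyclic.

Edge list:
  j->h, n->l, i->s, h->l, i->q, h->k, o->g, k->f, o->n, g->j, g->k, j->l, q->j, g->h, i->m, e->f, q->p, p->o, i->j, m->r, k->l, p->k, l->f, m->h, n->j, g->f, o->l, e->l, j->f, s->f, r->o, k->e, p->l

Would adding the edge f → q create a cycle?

Yes

Adding f→q creates a cycle iff q can already reach f.
Path from q: q → j → f.
So q → … → f → q is a cycle.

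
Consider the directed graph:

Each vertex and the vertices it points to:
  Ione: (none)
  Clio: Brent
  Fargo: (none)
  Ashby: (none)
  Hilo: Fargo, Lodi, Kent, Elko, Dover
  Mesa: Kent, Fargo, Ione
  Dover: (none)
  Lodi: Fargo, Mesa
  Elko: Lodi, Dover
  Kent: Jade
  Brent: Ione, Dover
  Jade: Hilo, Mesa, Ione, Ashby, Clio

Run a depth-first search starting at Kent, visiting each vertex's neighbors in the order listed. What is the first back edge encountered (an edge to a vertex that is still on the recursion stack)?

DFS from Kent (visiting each vertex's neighbors in the order listed); mark gray on enter, black on exit:
Kent gray
  Jade gray
    Hilo gray
      Fargo gray
      Fargo black
      Lodi gray
        Lodi→Fargo: Fargo black — skip
        Mesa gray
          Mesa→Kent: Kent is gray → back edge
First back edge: Mesa → Kent.

Mesa→Kent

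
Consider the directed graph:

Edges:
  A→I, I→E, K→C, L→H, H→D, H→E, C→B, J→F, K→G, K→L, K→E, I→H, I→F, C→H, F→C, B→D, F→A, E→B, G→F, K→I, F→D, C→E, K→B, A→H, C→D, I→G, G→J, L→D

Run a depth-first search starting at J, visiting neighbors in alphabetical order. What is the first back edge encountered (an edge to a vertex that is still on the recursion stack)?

I→F

DFS from J (visiting neighbors in alphabetical order); mark gray on enter, black on exit:
J gray
  F gray
    A gray
      H gray
        D gray
        D black
        E gray
          B gray
            B→D: D black — skip
          B black
        E black
      H black
      I gray
        I→E: E black — skip
        I→F: F is gray → back edge
First back edge: I → F.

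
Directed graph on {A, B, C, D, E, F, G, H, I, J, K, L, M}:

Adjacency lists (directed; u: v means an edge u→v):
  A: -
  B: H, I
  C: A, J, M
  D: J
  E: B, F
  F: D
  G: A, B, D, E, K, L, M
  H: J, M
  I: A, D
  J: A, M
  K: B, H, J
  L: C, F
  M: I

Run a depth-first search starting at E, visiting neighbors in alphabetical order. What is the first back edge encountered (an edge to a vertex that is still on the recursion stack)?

D->J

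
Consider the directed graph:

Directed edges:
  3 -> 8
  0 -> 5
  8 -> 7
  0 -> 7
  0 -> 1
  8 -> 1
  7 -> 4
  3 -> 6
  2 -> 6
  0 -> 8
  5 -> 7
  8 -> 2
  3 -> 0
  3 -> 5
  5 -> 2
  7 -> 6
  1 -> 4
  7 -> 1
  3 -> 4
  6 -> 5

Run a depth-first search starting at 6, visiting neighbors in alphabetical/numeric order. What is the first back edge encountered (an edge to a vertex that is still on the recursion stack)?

2→6

DFS from 6 (visiting neighbors in alphabetical/numeric order); mark gray on enter, black on exit:
6 gray
  5 gray
    2 gray
      2→6: 6 is gray → back edge
First back edge: 2 → 6.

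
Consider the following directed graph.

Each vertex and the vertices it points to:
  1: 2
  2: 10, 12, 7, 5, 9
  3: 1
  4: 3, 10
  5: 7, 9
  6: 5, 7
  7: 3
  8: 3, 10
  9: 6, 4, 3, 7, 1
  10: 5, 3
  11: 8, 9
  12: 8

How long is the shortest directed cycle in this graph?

For each vertex v, BFS finds the shortest path from v back to v.
The shortest such closed walk is 9 → 6 → 5 → 9, length 3.

3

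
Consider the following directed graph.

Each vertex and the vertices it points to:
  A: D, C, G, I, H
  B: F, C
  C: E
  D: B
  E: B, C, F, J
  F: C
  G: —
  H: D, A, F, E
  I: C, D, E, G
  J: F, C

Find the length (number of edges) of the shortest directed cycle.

2

For each vertex v, BFS finds the shortest path from v back to v.
The shortest such closed walk is A → H → A, length 2.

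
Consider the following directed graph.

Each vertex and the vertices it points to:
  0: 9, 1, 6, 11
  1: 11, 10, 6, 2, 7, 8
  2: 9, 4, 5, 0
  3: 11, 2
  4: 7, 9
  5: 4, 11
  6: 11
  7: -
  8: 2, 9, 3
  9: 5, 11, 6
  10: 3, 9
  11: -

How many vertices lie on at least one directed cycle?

9

A vertex is on a directed cycle iff it belongs to a strongly connected component of size ≥ 2 (or has a self-loop).
The vertices on cycles are {0, 1, 2, 3, 4, 5, 8, 9, 10} — 9 in total.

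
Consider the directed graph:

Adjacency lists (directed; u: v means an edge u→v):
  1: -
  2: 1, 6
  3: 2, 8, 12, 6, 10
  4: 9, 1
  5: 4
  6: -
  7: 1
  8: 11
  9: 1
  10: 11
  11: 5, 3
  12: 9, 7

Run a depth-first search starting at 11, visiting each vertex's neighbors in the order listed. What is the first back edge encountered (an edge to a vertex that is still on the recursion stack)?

DFS from 11 (visiting each vertex's neighbors in the order listed); mark gray on enter, black on exit:
11 gray
  5 gray
    4 gray
      9 gray
        1 gray
        1 black
      9 black
      4→1: 1 black — skip
    4 black
  5 black
  3 gray
    2 gray
      2→1: 1 black — skip
      6 gray
      6 black
    2 black
    8 gray
      8→11: 11 is gray → back edge
First back edge: 8 → 11.

8->11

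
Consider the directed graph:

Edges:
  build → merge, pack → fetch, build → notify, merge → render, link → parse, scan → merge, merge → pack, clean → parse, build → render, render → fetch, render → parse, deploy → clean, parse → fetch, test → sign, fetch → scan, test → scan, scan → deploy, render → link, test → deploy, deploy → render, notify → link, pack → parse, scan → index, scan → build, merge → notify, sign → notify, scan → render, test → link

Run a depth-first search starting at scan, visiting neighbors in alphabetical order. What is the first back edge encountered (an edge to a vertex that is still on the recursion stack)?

fetch->scan

DFS from scan (visiting neighbors in alphabetical order); mark gray on enter, black on exit:
scan gray
  build gray
    merge gray
      notify gray
        link gray
          parse gray
            fetch gray
              fetch→scan: scan is gray → back edge
First back edge: fetch → scan.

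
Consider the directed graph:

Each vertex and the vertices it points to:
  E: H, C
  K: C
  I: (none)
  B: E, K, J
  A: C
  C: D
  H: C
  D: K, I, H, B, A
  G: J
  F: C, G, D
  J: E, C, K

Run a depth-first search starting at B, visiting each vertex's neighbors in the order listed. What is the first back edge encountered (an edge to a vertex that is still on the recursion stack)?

DFS from B (visiting each vertex's neighbors in the order listed); mark gray on enter, black on exit:
B gray
  E gray
    H gray
      C gray
        D gray
          K gray
            K→C: C is gray → back edge
First back edge: K → C.

K→C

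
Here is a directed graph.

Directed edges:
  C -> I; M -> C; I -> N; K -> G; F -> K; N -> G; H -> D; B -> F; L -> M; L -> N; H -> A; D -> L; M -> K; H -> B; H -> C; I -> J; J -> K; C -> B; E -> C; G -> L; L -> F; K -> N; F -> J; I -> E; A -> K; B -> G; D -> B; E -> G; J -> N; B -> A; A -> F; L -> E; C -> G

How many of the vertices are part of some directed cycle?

A vertex is on a directed cycle iff it belongs to a strongly connected component of size ≥ 2 (or has a self-loop).
The vertices on cycles are {A, B, C, E, F, G, I, J, K, L, M, N} — 12 in total.

12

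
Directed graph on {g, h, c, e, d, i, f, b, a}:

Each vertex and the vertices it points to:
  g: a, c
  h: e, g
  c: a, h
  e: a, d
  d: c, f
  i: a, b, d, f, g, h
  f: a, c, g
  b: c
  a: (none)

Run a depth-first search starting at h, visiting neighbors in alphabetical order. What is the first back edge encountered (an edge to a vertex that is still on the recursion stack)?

c→h

DFS from h (visiting neighbors in alphabetical order); mark gray on enter, black on exit:
h gray
  e gray
    a gray
    a black
    d gray
      c gray
        c→a: a black — skip
        c→h: h is gray → back edge
First back edge: c → h.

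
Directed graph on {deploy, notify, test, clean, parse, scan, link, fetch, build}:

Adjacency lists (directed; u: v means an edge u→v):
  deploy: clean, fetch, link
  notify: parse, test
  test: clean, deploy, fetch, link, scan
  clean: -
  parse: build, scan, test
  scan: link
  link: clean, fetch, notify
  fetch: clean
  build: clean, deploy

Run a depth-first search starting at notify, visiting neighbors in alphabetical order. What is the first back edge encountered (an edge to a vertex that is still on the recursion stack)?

link→notify

DFS from notify (visiting neighbors in alphabetical order); mark gray on enter, black on exit:
notify gray
  parse gray
    build gray
      clean gray
      clean black
      deploy gray
        deploy→clean: clean black — skip
        fetch gray
          fetch→clean: clean black — skip
        fetch black
        link gray
          link→clean: clean black — skip
          link→fetch: fetch black — skip
          link→notify: notify is gray → back edge
First back edge: link → notify.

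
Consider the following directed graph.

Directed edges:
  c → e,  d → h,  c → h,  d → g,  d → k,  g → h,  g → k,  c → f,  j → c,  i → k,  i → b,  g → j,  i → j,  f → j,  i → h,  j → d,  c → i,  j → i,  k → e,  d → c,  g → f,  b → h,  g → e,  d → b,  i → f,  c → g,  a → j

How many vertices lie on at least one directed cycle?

6

A vertex is on a directed cycle iff it belongs to a strongly connected component of size ≥ 2 (or has a self-loop).
The vertices on cycles are {c, d, f, g, i, j} — 6 in total.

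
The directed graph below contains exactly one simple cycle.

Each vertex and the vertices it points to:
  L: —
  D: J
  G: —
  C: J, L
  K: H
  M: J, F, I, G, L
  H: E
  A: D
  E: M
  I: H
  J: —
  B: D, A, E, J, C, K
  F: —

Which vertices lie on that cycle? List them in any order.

E, H, I, M

DFS with gray/black marking from E:
E gray
  M gray
    J gray
    J black
    F gray
    F black
    I gray
      H gray
        H→E: E is gray → back edge
Back edge closes the cycle E → M → I → H → E; its vertices are {E, H, I, M}.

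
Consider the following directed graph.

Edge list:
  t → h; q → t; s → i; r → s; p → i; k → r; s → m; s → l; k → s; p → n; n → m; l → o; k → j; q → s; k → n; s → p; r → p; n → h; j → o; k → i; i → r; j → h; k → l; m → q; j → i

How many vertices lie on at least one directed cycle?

A vertex is on a directed cycle iff it belongs to a strongly connected component of size ≥ 2 (or has a self-loop).
The vertices on cycles are {i, m, n, p, q, r, s} — 7 in total.

7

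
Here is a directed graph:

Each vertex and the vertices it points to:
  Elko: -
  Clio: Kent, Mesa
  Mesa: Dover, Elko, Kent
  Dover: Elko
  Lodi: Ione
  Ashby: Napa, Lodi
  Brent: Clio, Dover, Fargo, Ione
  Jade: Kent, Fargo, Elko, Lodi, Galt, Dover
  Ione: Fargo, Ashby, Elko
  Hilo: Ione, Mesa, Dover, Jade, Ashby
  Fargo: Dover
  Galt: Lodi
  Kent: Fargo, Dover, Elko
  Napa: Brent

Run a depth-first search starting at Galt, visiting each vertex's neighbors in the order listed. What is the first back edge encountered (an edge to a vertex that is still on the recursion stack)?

DFS from Galt (visiting each vertex's neighbors in the order listed); mark gray on enter, black on exit:
Galt gray
  Lodi gray
    Ione gray
      Fargo gray
        Dover gray
          Elko gray
          Elko black
        Dover black
      Fargo black
      Ashby gray
        Napa gray
          Brent gray
            Clio gray
              Kent gray
                Kent→Fargo: Fargo black — skip
                Kent→Dover: Dover black — skip
                Kent→Elko: Elko black — skip
              Kent black
              Mesa gray
                Mesa→Dover: Dover black — skip
                Mesa→Elko: Elko black — skip
                Mesa→Kent: Kent black — skip
              Mesa black
            Clio black
            Brent→Dover: Dover black — skip
            Brent→Fargo: Fargo black — skip
            Brent→Ione: Ione is gray → back edge
First back edge: Brent → Ione.

Brent→Ione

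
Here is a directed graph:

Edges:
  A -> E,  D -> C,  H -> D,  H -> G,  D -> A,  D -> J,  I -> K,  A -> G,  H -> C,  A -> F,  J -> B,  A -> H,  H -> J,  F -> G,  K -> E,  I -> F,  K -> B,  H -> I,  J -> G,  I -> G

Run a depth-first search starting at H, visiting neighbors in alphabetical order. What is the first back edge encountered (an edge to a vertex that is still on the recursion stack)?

DFS from H (visiting neighbors in alphabetical order); mark gray on enter, black on exit:
H gray
  C gray
  C black
  D gray
    A gray
      E gray
      E black
      F gray
        G gray
        G black
      F black
      A→G: G black — skip
      A→H: H is gray → back edge
First back edge: A → H.

A→H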